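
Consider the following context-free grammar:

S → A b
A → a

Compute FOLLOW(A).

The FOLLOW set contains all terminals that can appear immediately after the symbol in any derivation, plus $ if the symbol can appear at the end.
A occurs only in S → A b, where it is immediately followed by the terminal b. So FOLLOW(A) = {b}.

Final answer: {b}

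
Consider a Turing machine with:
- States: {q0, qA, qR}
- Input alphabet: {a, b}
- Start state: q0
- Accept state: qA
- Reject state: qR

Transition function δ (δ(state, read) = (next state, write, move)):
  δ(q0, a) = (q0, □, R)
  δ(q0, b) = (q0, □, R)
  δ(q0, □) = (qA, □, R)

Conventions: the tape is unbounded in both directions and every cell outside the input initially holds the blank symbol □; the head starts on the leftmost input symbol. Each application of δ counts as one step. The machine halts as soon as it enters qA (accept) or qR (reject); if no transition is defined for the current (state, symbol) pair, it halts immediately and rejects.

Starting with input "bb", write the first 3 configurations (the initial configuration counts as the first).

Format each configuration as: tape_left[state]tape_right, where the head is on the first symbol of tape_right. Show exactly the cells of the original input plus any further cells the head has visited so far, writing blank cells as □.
Step 0: [q0]bb (head at position 0)
Step 1: δ(q0, b) = (q0, □, R)  ⊢  □[q0]b (head at position 1)
Step 2: δ(q0, b) = (q0, □, R)  ⊢  □□[q0]□ (head at position 2)

Final answer: [q0]bb ⊢ □[q0]b ⊢ □□[q0]□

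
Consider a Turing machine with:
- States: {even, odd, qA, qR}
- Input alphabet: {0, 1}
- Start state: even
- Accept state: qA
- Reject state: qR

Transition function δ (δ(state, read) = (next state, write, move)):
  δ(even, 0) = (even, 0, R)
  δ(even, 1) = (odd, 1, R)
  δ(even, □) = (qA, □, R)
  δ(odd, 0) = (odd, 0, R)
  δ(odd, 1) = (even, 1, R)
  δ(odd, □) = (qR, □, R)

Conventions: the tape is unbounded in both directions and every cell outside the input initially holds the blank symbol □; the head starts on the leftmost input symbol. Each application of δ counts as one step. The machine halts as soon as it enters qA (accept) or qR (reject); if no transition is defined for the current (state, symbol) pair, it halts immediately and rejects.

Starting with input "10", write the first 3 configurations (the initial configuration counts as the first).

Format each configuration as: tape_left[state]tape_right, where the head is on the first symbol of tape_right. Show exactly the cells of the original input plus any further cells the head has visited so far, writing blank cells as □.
Step 0: [even]10 (head at position 0)
Step 1: δ(even, 1) = (odd, 1, R)  ⊢  1[odd]0 (head at position 1)
Step 2: δ(odd, 0) = (odd, 0, R)  ⊢  10[odd]□ (head at position 2)

Final answer: [even]10 ⊢ 1[odd]0 ⊢ 10[odd]□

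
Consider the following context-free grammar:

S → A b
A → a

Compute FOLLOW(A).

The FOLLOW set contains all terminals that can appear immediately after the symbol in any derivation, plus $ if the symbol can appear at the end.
A occurs only in S → A b, where it is immediately followed by the terminal b. So FOLLOW(A) = {b}.

Final answer: {b}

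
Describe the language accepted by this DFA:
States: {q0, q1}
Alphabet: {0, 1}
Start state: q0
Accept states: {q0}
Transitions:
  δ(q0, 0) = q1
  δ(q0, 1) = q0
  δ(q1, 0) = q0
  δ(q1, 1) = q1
Analyzing the DFA structure:
Start state: q0
Accept states: {q0}
Interpreting what each state remembers (checking against the transitions):
  q0: an even number of 0s has been read so far
  q1: an odd number of 0s has been read so far
  δ(q0, 0): in q0 (an even number of 0s has been read so far), after reading 0 we have: an odd number of 0s has been read so far → q1
  δ(q0, 1): in q0 (an even number of 0s has been read so far), after reading 1 we have: an even number of 0s has been read so far → q0
  δ(q1, 0): in q1 (an odd number of 0s has been read so far), after reading 0 we have: an even number of 0s has been read so far → q0
  δ(q1, 1): in q1 (an odd number of 0s has been read so far), after reading 1 we have: an odd number of 0s has been read so far → q1
A string is accepted iff it ends in {q0}, i.e. an even number of 0s has been read so far.
Language: All binary strings with an even number of 0s

Final answer: All binary strings with an even number of 0s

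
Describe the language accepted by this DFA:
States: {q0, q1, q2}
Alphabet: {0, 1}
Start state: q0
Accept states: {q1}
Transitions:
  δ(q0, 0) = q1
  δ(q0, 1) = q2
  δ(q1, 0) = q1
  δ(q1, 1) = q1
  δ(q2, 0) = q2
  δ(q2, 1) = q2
Analyzing the DFA structure:
Start state: q0
Accept states: {q1}
Interpreting what each state remembers (checking against the transitions):
  q0: nothing has been read yet
  q1: the first symbol was 0
  q2: the first symbol was 1 (trap state)
  δ(q0, 0): in q0 (nothing has been read yet), after reading 0 we have: the first symbol was 0 → q1
  δ(q0, 1): in q0 (nothing has been read yet), after reading 1 we have: the first symbol was 1 (trap state) → q2
  δ(q1, 0): in q1 (the first symbol was 0), after reading 0 we have: the first symbol was 0 → q1
  δ(q1, 1): in q1 (the first symbol was 0), after reading 1 we have: the first symbol was 0 → q1
  δ(q2, 0): in q2 (the first symbol was 1 (trap state)), after reading 0 we have: the first symbol was 1 (trap state) → q2
  δ(q2, 1): in q2 (the first symbol was 1 (trap state)), after reading 1 we have: the first symbol was 1 (trap state) → q2
A string is accepted iff it ends in {q1}, i.e. the first symbol was 0.
Language: All binary strings starting with 0

Final answer: All binary strings starting with 0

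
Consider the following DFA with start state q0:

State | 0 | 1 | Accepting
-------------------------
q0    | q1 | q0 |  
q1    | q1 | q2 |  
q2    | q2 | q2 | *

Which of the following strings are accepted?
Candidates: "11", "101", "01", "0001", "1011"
"11": q0 → q0 → q0; q0 is not accepting → rejected
"101": q0 → q0 → q1 → q2; q2 is accepting → accepted
"01": q0 → q1 → q2; q2 is accepting → accepted
"0001": q0 → q1 → q1 → q1 → q2; q2 is accepting → accepted
"1011": q0 → q0 → q1 → q2 → q2; q2 is accepting → accepted

Final answer: "101", "01", "0001", "1011"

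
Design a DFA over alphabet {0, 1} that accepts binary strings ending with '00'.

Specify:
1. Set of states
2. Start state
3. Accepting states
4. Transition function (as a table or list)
One valid DFA (any DFA recognizing the same language is acceptable):
States: {q0, q1, q2}
Start: q0
Accepting: {q2}
Transitions (accepting states marked with *):
State | 0 | 1 | Accepting
-------------------------
q0    | q1 | q0 |  
q1    | q2 | q0 |  
q2    | q2 | q0 | *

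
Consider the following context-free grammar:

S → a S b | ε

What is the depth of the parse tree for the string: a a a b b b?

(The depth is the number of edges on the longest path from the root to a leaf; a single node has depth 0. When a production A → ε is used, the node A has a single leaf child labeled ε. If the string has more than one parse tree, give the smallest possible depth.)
The only parse tree applies S → a S b 3 times (once per matching a…b pair) and then S → ε.
The S nodes sit at depths 0, 1, …, 3; the innermost S (depth 3) has the single child ε at depth 4.
The terminal leaves a, b are at depths 1..3, so the longest root-to-leaf path is S → S → … → S → ε with 4 edges.
Depth = 4.

Final answer: 4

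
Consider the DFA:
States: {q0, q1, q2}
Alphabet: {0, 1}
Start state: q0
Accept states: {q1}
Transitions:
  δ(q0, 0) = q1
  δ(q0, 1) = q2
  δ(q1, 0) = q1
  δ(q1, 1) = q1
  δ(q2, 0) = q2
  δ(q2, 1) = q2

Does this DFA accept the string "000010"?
Processing string "000010":
  q0 --0--> q1
  q1 --0--> q1
  q1 --0--> q1
  q1 --0--> q1
  q1 --1--> q1
  q1 --0--> q1
Final state: q1
Accept states: {q1}
q1 is an accept state, so the string is accepted.

Final answer: Yes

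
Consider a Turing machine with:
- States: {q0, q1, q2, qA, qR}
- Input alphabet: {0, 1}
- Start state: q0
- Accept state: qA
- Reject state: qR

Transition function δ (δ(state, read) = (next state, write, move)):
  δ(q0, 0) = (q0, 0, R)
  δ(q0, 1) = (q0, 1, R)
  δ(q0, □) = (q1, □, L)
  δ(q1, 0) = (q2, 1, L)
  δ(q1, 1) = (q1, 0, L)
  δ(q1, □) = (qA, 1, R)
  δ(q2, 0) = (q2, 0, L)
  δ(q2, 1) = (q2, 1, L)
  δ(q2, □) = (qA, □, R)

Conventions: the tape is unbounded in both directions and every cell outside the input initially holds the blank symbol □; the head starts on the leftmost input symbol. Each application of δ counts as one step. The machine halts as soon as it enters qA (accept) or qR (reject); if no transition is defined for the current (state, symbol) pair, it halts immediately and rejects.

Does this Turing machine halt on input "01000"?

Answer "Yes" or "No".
Step 0: [q0]01000 (head at position 0)
Step 1: δ(q0, 0) = (q0, 0, R)  ⊢  0[q0]1000 (head at position 1)
Step 2: δ(q0, 1) = (q0, 1, R)  ⊢  01[q0]000 (head at position 2)
Step 3: δ(q0, 0) = (q0, 0, R)  ⊢  010[q0]00 (head at position 3)
Step 4: δ(q0, 0) = (q0, 0, R)  ⊢  0100[q0]0 (head at position 4)
Step 5: δ(q0, 0) = (q0, 0, R)  ⊢  01000[q0]□ (head at position 5)
Step 6: δ(q0, □) = (q1, □, L)  ⊢  0100[q1]0□ (head at position 4)
Step 7: δ(q1, 0) = (q2, 1, L)  ⊢  010[q2]01□ (head at position 3)
Step 8: δ(q2, 0) = (q2, 0, L)  ⊢  01[q2]001□ (head at position 2)
Step 9: δ(q2, 0) = (q2, 0, L)  ⊢  0[q2]1001□ (head at position 1)
Step 10: δ(q2, 1) = (q2, 1, L)  ⊢  [q2]01001□ (head at position 0)
Step 11: δ(q2, 0) = (q2, 0, L)  ⊢  [q2]□01001□ (head at position -1)
Step 12: δ(q2, □) = (qA, □, R)  ⊢  □[qA]01001□ (head at position 0)
The machine is in qA, so it halts and accepts.
It halts after 12 steps.

Final answer: Yes - halts after 12 steps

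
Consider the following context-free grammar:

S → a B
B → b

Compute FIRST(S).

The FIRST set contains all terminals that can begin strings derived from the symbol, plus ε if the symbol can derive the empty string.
S has the single production S → a B, whose right-hand side begins with the terminal a. So FIRST(S) = {a}.

Final answer: {a}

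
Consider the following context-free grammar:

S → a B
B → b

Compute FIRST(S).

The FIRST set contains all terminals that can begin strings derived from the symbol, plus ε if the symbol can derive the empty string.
S has the single production S → a B, whose right-hand side begins with the terminal a. So FIRST(S) = {a}.

Final answer: {a}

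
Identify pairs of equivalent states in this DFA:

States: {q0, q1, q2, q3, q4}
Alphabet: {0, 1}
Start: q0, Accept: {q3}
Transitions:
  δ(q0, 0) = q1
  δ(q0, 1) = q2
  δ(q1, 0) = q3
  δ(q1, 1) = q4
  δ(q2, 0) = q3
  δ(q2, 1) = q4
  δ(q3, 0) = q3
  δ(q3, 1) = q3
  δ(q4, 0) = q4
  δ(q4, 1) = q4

Using the table-filling algorithm:
Round 0 – mark pairs where exactly one state is accepting: (q0,q3), (q1,q3), (q2,q3), (q3,q4)
Round 1 – newly marked: (q0,q1) [on 0: q1 vs q3, already marked]; (q0,q2) [on 0: q1 vs q3, already marked]; (q1,q4) [on 0: q3 vs q4, already marked]; (q2,q4) [on 0: q3 vs q4, already marked]
Round 2 – newly marked: (q0,q4) [on 0: q1 vs q4, already marked]
No further pairs can be marked.
(q1, q2) unmarked: δ(q1,0)=q3, δ(q2,0)=q3; δ(q1,1)=q4, δ(q2,1)=q4 → equivalent
Equivalent pairs: (q1, q2)

Final answer: Equivalent pairs: (q1, q2)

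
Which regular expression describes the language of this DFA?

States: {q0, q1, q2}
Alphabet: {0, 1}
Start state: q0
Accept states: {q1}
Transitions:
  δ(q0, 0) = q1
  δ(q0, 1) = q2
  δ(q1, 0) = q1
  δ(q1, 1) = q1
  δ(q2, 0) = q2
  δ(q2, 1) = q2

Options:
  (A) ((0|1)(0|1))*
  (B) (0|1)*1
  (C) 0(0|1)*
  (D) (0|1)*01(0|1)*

Testing sample strings against the DFA:
  '1111' -> rejected
  '11' -> rejected
  '1010' -> rejected
  '00' -> accepted
Checking each option for a counterexample:
  (A) ((0|1)(0|1))*: ε is rejected by the DFA but matches the regex → eliminated
  (B) (0|1)*1: '0' is accepted by the DFA but does not match the regex → eliminated
  (C) 0(0|1)*: agrees with the DFA on all strings of length ≤ 4
  (D) (0|1)*01(0|1)*: '0' is accepted by the DFA but does not match the regex → eliminated
Only (C) 0(0|1)* is consistent with the DFA.

Final answer: (C) 0(0|1)*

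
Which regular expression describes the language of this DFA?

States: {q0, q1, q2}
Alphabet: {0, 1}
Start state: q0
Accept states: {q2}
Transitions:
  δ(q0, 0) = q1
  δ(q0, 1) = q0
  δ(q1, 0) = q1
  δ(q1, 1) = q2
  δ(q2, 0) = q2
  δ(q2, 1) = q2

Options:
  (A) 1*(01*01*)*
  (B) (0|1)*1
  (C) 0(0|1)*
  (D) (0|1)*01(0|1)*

Testing sample strings against the DFA:
  '01' -> accepted
  '10' -> rejected
  '10001' -> accepted
  '001' -> accepted
Checking each option for a counterexample:
  (A) 1*(01*01*)*: ε is rejected by the DFA but matches the regex → eliminated
  (B) (0|1)*1: '1' is rejected by the DFA but matches the regex → eliminated
  (C) 0(0|1)*: '0' is rejected by the DFA but matches the regex → eliminated
  (D) (0|1)*01(0|1)*: agrees with the DFA on all strings of length ≤ 4
Only (D) (0|1)*01(0|1)* is consistent with the DFA.

Final answer: (D) (0|1)*01(0|1)*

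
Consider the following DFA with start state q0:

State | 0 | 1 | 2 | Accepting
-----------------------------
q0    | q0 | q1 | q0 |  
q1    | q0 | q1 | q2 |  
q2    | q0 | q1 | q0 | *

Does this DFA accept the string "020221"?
Start in q0.
Read '0': q0 → q0
Read '2': q0 → q0
Read '0': q0 → q0
Read '2': q0 → q0
Read '2': q0 → q0
Read '1': q0 → q1
Final state q1 is not accepting, so the string is rejected.

Final answer: No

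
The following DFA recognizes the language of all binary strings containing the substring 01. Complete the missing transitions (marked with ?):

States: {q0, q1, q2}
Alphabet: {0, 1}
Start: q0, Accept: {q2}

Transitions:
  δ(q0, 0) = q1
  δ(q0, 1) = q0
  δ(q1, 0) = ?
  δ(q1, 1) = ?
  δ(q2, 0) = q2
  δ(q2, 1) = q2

What each state remembers (consistent with the given transitions and accept states):
  q0: 01 not seen yet and the last symbol was not 0
  q1: 01 not seen yet and the last symbol was 0
  q2: the substring 01 has already been seen
Filling in the missing entries:
  δ(q1, 0): in q1 (01 not seen yet and the last symbol was 0), after reading 0 we have: 01 not seen yet and the last symbol was 0 → q1
  δ(q1, 1): in q1 (01 not seen yet and the last symbol was 0), after reading 1 we have: the substring 01 has already been seen → q2

Final answer: δ(q1, 0) = q1; δ(q1, 1) = q2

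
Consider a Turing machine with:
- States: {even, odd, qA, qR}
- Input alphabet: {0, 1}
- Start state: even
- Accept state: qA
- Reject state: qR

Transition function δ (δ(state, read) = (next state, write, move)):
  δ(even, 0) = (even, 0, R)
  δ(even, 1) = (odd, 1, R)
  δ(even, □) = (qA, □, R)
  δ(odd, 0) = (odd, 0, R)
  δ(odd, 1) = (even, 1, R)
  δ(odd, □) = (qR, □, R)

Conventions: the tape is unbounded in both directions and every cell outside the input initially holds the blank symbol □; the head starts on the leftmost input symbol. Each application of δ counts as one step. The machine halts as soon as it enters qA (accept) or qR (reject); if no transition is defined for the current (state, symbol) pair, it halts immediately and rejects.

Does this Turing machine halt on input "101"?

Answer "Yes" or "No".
Step 0: [even]101 (head at position 0)
Step 1: δ(even, 1) = (odd, 1, R)  ⊢  1[odd]01 (head at position 1)
Step 2: δ(odd, 0) = (odd, 0, R)  ⊢  10[odd]1 (head at position 2)
Step 3: δ(odd, 1) = (even, 1, R)  ⊢  101[even]□ (head at position 3)
Step 4: δ(even, □) = (qA, □, R)  ⊢  101□[qA]□ (head at position 4)
The machine is in qA, so it halts and accepts.
It halts after 4 steps.

Final answer: Yes - halts after 4 steps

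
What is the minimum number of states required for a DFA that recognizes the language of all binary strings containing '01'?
Language: binary strings containing '01'
Lower bound (Myhill–Nerode): the prefixes ε, 0, 01 are pairwise distinguishable:
  ε vs 01: suffix ε distinguishes them (ε is rejected, 01 is accepted)
  0 vs 01: suffix ε distinguishes them (0 is rejected, 01 is accepted)
  ε vs 0: suffix 1 distinguishes them (ε·1 = 1 is rejected, 0·1 = 01 is accepted)
So any DFA needs at least 3 states.
Upper bound: a DFA with 3 states exists (one state per class above: 'no progress', 'last symbol 0', and 'seen 01' (accepting sink)).
Minimum states: 3

Final answer: 3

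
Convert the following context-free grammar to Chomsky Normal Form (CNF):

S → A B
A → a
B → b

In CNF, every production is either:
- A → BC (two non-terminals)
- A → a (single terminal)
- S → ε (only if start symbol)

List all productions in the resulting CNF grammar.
The grammar has no ε-productions or unit productions to eliminate.
S → A B is already in CNF (two non-terminals) – keep it.
A → a is already in CNF (single terminal) – keep it.
B → b is already in CNF (single terminal) – keep it.
Resulting CNF grammar (3 productions): A → a; B → b; S → A B

Final answer: A → a; B → b; S → A B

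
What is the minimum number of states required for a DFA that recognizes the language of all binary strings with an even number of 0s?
Language: binary strings with an even number of 0s
Lower bound (Myhill–Nerode): the prefixes ε, 0 are pairwise distinguishable:
  ε vs 0: suffix ε distinguishes them (ε has zero 0s (accepted), 0 has one 0 (rejected))
So any DFA needs at least 2 states.
Upper bound: a DFA with 2 states exists (one state per class above).
Minimum states: 2

Final answer: 2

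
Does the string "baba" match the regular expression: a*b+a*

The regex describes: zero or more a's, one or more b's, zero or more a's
No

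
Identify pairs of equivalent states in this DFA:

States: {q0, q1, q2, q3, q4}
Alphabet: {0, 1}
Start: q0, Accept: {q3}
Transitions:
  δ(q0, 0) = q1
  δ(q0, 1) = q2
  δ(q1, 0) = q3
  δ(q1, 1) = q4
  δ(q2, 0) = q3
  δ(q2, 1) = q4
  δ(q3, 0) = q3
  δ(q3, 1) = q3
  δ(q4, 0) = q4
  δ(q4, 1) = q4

Using the table-filling algorithm:
Round 0 – mark pairs where exactly one state is accepting: (q0,q3), (q1,q3), (q2,q3), (q3,q4)
Round 1 – newly marked: (q0,q1) [on 0: q1 vs q3, already marked]; (q0,q2) [on 0: q1 vs q3, already marked]; (q1,q4) [on 0: q3 vs q4, already marked]; (q2,q4) [on 0: q3 vs q4, already marked]
Round 2 – newly marked: (q0,q4) [on 0: q1 vs q4, already marked]
No further pairs can be marked.
(q1, q2) unmarked: δ(q1,0)=q3, δ(q2,0)=q3; δ(q1,1)=q4, δ(q2,1)=q4 → equivalent
Equivalent pairs: (q1, q2)

Final answer: Equivalent pairs: (q1, q2)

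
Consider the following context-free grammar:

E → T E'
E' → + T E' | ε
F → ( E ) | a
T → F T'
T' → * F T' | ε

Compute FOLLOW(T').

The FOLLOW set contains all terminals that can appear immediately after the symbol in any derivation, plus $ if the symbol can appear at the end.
Useful FIRST sets: FIRST(E') = {+, ε}, FIRST(T') = {*, ε} (both E' and T' are nullable).
FOLLOW(E): E is the start symbol → $; E appears in F → ( E ) followed by ')' → FOLLOW(E) = {), $}.
FOLLOW(E'): E' appears at the right end of E → T E' and of E' → + T E', so FOLLOW(E') ⊇ FOLLOW(E) (the second occurrence adds nothing new). FOLLOW(E') = {), $}.
FOLLOW(T): in E → T E' and E' → + T E', T is followed by E': add FIRST(E') minus ε = {+}; since E' is nullable, also add FOLLOW(E) and FOLLOW(E') = {), $}. FOLLOW(T) = {+, ), $}.
FOLLOW(T'): T' appears at the right end of T → F T' and of T' → * F T', so FOLLOW(T') = FOLLOW(T) = {+, ), $}.

Final answer: {$, ), +}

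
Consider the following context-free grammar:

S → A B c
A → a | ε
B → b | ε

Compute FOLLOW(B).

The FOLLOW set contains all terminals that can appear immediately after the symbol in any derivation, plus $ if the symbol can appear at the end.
B occurs in S → A B c, immediately followed by the terminal c. So FOLLOW(B) = {c}.

Final answer: {c}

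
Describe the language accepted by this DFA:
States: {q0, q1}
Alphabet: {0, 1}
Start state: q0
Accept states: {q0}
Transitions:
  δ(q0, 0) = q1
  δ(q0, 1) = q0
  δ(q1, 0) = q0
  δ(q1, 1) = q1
Analyzing the DFA structure:
Start state: q0
Accept states: {q0}
Interpreting what each state remembers (checking against the transitions):
  q0: an even number of 0s has been read so far
  q1: an odd number of 0s has been read so far
  δ(q0, 0): in q0 (an even number of 0s has been read so far), after reading 0 we have: an odd number of 0s has been read so far → q1
  δ(q0, 1): in q0 (an even number of 0s has been read so far), after reading 1 we have: an even number of 0s has been read so far → q0
  δ(q1, 0): in q1 (an odd number of 0s has been read so far), after reading 0 we have: an even number of 0s has been read so far → q0
  δ(q1, 1): in q1 (an odd number of 0s has been read so far), after reading 1 we have: an odd number of 0s has been read so far → q1
A string is accepted iff it ends in {q0}, i.e. an even number of 0s has been read so far.
Language: All binary strings with an even number of 0s

Final answer: All binary strings with an even number of 0s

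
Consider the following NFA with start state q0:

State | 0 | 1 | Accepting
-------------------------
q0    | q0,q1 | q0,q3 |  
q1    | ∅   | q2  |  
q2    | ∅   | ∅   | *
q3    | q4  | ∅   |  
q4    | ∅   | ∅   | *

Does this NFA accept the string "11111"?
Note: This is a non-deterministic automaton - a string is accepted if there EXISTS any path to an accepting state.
Track the set of states the NFA could be in: start {q0}
Read '1': {q0} → {q0, q3}
Read '1': {q0, q3} → {q0, q3}
Read '1': {q0, q3} → {q0, q3}
Read '1': {q0, q3} → {q0, q3}
Read '1': {q0, q3} → {q0, q3}
Final set {q0, q3} contains no accepting state → rejected.

Final answer: No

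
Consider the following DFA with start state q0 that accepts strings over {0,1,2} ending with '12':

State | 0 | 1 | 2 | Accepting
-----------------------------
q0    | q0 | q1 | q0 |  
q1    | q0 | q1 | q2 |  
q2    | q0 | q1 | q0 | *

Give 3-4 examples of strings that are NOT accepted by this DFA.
Any strings that end in a non-accepting state work; for example:
"0": q0 → q0; q0 is not accepting → rejected
"020": q0 → q0 → q0 → q0; q0 is not accepting → rejected
"1202": q0 → q1 → q2 → q0 → q0; q0 is not accepting → rejected
"2121": q0 → q0 → q1 → q2 → q1; q1 is not accepting → rejected

Final answer: "0", "020", "1202", "2121"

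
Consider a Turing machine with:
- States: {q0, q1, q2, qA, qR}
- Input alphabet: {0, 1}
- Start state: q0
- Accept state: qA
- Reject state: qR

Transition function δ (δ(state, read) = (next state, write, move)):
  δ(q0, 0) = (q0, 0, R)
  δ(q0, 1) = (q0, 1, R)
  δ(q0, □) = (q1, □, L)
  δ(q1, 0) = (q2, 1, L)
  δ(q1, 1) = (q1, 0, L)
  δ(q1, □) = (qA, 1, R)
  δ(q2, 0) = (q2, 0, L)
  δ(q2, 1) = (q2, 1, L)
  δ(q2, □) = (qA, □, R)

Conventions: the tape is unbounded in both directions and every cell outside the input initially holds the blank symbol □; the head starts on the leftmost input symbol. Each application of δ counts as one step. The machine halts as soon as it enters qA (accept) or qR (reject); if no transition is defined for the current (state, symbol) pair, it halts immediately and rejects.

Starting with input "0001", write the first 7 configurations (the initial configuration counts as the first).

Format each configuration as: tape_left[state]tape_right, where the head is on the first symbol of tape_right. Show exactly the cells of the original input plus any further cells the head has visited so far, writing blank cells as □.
Step 0: [q0]0001 (head at position 0)
Step 1: δ(q0, 0) = (q0, 0, R)  ⊢  0[q0]001 (head at position 1)
Step 2: δ(q0, 0) = (q0, 0, R)  ⊢  00[q0]01 (head at position 2)
Step 3: δ(q0, 0) = (q0, 0, R)  ⊢  000[q0]1 (head at position 3)
Step 4: δ(q0, 1) = (q0, 1, R)  ⊢  0001[q0]□ (head at position 4)
Step 5: δ(q0, □) = (q1, □, L)  ⊢  000[q1]1□ (head at position 3)
Step 6: δ(q1, 1) = (q1, 0, L)  ⊢  00[q1]00□ (head at position 2)

Final answer: [q0]0001 ⊢ 0[q0]001 ⊢ 00[q0]01 ⊢ 000[q0]1 ⊢ 0001[q0]□ ⊢ 000[q1]1□ ⊢ 00[q1]00□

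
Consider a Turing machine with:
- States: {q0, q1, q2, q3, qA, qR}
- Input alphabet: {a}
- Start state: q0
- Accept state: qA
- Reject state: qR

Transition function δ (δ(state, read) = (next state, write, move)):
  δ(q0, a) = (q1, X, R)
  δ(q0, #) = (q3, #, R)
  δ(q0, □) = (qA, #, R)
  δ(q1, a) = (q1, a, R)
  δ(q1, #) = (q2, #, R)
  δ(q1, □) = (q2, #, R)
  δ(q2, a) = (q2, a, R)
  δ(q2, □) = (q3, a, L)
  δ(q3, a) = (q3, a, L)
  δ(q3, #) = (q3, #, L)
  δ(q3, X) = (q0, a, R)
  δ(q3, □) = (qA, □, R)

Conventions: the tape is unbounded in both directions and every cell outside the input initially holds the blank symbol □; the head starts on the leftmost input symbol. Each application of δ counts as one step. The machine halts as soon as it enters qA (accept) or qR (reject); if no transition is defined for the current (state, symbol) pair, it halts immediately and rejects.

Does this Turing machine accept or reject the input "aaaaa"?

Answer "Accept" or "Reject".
Trace (configuration after each step, as tape_left[state]tape_right with head position):
Step 0: [q0]aaaaa (head at position 0)
Step 1: X[q1]aaaa (head 1)
Step 2: Xa[q1]aaa (head 2)
Step 3: Xaa[q1]aa (head 3)
Step 4: Xaaa[q1]a (head 4)
Step 5: Xaaaa[q1]□ (head 5)
Step 6: Xaaaa#[q2]□ (head 6)
Step 7: Xaaaa[q3]#a (head 5)
Step 8: Xaaa[q3]a#a (head 4)
Step 9: Xaa[q3]aa#a (head 3)
Step 10: Xa[q3]aaa#a (head 2)
Step 11: X[q3]aaaa#a (head 1)
Step 12: [q3]Xaaaa#a (head 0)
Step 13: a[q0]aaaa#a (head 1)
Step 14: aX[q1]aaa#a (head 2)
Step 15: aXa[q1]aa#a (head 3)
Step 16: aXaa[q1]a#a (head 4)
Step 17: aXaaa[q1]#a (head 5)
Step 18: aXaaa#[q2]a (head 6)
Step 19: aXaaa#a[q2]□ (head 7)
Step 20: aXaaa#[q3]aa (head 6)
Step 21: aXaaa[q3]#aa (head 5)
Step 22: aXaa[q3]a#aa (head 4)
Step 23: aXa[q3]aa#aa (head 3)
Step 24: aX[q3]aaa#aa (head 2)
Step 25: a[q3]Xaaa#aa (head 1)
Step 26: aa[q0]aaa#aa (head 2)
Step 27: aaX[q1]aa#aa (head 3)
Step 28: aaXa[q1]a#aa (head 4)
Step 29: aaXaa[q1]#aa (head 5)
Step 30: aaXaa#[q2]aa (head 6)
Step 31: aaXaa#a[q2]a (head 7)
Step 32: aaXaa#aa[q2]□ (head 8)
Step 33: aaXaa#a[q3]aa (head 7)
Step 34: aaXaa#[q3]aaa (head 6)
Step 35: aaXaa[q3]#aaa (head 5)
Step 36: aaXa[q3]a#aaa (head 4)
Step 37: aaX[q3]aa#aaa (head 3)
Step 38: aa[q3]Xaa#aaa (head 2)
Step 39: aaa[q0]aa#aaa (head 3)
Step 40: aaaX[q1]a#aaa (head 4)
Step 41: aaaXa[q1]#aaa (head 5)
Step 42: aaaXa#[q2]aaa (head 6)
Step 43: aaaXa#a[q2]aa (head 7)
Step 44: aaaXa#aa[q2]a (head 8)
Step 45: aaaXa#aaa[q2]□ (head 9)
Step 46: aaaXa#aa[q3]aa (head 8)
Step 47: aaaXa#a[q3]aaa (head 7)
Step 48: aaaXa#[q3]aaaa (head 6)
Step 49: aaaXa[q3]#aaaa (head 5)
Step 50: aaaX[q3]a#aaaa (head 4)
Step 51: aaa[q3]Xa#aaaa (head 3)
Step 52: aaaa[q0]a#aaaa (head 4)
Step 53: aaaaX[q1]#aaaa (head 5)
Step 54: aaaaX#[q2]aaaa (head 6)
Step 55: aaaaX#a[q2]aaa (head 7)
Step 56: aaaaX#aa[q2]aa (head 8)
Step 57: aaaaX#aaa[q2]a (head 9)
Step 58: aaaaX#aaaa[q2]□ (head 10)
Step 59: aaaaX#aaa[q3]aa (head 9)
Step 60: aaaaX#aa[q3]aaa (head 8)
Step 61: aaaaX#a[q3]aaaa (head 7)
Step 62: aaaaX#[q3]aaaaa (head 6)
Step 63: aaaaX[q3]#aaaaa (head 5)
Step 64: aaaa[q3]X#aaaaa (head 4)
Step 65: aaaaa[q0]#aaaaa (head 5)
Step 66: aaaaa#[q3]aaaaa (head 6)
Step 67: aaaaa[q3]#aaaaa (head 5)
Step 68: aaaa[q3]a#aaaaa (head 4)
Step 69: aaa[q3]aa#aaaaa (head 3)
Step 70: aa[q3]aaa#aaaaa (head 2)
Step 71: a[q3]aaaa#aaaaa (head 1)
Step 72: [q3]aaaaa#aaaaa (head 0)
Step 73: [q3]□aaaaa#aaaaa (head -1)
Step 74: □[qA]aaaaa#aaaaa (head 0)
The machine is in qA, so it halts and accepts.

Final answer: Accept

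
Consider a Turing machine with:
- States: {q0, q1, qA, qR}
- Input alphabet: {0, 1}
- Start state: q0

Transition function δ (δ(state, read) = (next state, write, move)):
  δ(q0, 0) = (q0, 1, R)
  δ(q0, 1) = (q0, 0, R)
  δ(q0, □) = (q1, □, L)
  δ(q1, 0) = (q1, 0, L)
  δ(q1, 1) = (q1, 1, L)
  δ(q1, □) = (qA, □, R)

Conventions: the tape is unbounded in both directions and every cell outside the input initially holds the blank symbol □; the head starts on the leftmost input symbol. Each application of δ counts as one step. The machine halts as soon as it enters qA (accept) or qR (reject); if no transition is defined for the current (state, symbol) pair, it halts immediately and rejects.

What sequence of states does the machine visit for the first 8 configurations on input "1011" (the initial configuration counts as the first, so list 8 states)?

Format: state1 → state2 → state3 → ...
Step 0: [q0]1011 (head at position 0)
Step 1: δ(q0, 1) = (q0, 0, R)  ⊢  0[q0]011 (head at position 1)
Step 2: δ(q0, 0) = (q0, 1, R)  ⊢  01[q0]11 (head at position 2)
Step 3: δ(q0, 1) = (q0, 0, R)  ⊢  010[q0]1 (head at position 3)
Step 4: δ(q0, 1) = (q0, 0, R)  ⊢  0100[q0]□ (head at position 4)
Step 5: δ(q0, □) = (q1, □, L)  ⊢  010[q1]0□ (head at position 3)
Step 6: δ(q1, 0) = (q1, 0, L)  ⊢  01[q1]00□ (head at position 2)
Step 7: δ(q1, 0) = (q1, 0, L)  ⊢  0[q1]100□ (head at position 1)
Reading off the states of these 8 configurations: q0 → q0 → q0 → q0 → q0 → q1 → q1 → q1

Final answer: q0 → q0 → q0 → q0 → q0 → q1 → q1 → q1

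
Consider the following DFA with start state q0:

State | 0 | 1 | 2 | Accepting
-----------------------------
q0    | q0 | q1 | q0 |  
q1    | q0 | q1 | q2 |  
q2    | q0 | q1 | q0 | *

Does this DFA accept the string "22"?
Start in q0.
Read '2': q0 → q0
Read '2': q0 → q0
Final state q0 is not accepting, so the string is rejected.

Final answer: No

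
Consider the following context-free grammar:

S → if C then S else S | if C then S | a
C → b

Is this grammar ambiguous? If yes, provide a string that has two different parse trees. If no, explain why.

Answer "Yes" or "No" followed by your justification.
The 'dangling else' can attach to either if. Two leftmost derivations of  if b then if b then a else a:
  (1) S ⇒ if C then S else S ⇒ if b then S else S ⇒ if b then if C then S else S ⇒ if b then if b then S else S ⇒ if b then if b then a else S ⇒ if b then if b then a else a   (else belongs to the outer if)
  (2) S ⇒ if C then S ⇒ if b then S ⇒ if b then if C then S else S ⇒ if b then if b then S else S ⇒ if b then if b then a else S ⇒ if b then if b then a else a   (else belongs to the inner if)
Two distinct parse trees for the same string, so the grammar is ambiguous.

Final answer: Yes - the string 'if b then if b then a else a' has two distinct leftmost derivations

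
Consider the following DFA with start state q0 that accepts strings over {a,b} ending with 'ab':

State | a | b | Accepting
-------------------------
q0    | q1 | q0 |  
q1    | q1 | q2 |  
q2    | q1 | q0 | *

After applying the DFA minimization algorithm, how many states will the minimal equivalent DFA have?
All 3 states are reachable from q0, so none can be removed as unreachable.
Table-filling: first mark every (accepting, non-accepting) pair as distinguishable (accepting: {q2}; non-accepting: {q0, q1}).
Round 1: (q0, q1) on 'b' go to q0 and q2, already distinguishable → mark.
Every pair of states is distinguishable, so the DFA is already minimal.
Equivalence classes: {q0}, {q1}, {q2} → 3 states.

Final answer: 3 states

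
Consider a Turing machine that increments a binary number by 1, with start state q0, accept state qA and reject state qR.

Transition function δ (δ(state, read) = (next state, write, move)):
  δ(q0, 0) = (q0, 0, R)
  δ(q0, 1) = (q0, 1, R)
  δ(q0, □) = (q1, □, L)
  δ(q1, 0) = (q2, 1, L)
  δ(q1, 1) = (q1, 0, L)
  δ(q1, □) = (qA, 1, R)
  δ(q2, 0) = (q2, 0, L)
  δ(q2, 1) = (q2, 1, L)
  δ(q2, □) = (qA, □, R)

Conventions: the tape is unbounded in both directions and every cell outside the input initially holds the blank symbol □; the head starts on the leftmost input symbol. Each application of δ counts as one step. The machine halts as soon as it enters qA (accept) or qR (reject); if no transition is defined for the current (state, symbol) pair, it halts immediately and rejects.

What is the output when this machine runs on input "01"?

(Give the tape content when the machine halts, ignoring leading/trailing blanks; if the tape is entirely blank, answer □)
Step 0: [q0]01 (head at position 0)
Step 1: δ(q0, 0) = (q0, 0, R)  ⊢  0[q0]1 (head at position 1)
Step 2: δ(q0, 1) = (q0, 1, R)  ⊢  01[q0]□ (head at position 2)
Step 3: δ(q0, □) = (q1, □, L)  ⊢  0[q1]1□ (head at position 1)
Step 4: δ(q1, 1) = (q1, 0, L)  ⊢  [q1]00□ (head at position 0)
Step 5: δ(q1, 0) = (q2, 1, L)  ⊢  [q2]□10□ (head at position -1)
Step 6: δ(q2, □) = (qA, □, R)  ⊢  □[qA]10□ (head at position 0)
The machine is in qA, so it halts and accepts.
Tape content when halted (ignoring surrounding blanks): 10

Final answer: Output: 10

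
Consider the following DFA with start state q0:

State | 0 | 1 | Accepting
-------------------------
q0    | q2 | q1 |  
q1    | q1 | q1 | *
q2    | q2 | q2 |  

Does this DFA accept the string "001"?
Start in q0.
Read '0': q0 → q2
Read '0': q2 → q2
Read '1': q2 → q2
Final state q2 is not accepting, so the string is rejected.

Final answer: No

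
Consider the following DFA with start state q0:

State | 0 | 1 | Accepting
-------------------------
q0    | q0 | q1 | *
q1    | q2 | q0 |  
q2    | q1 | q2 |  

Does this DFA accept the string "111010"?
Start in q0.
Read '1': q0 → q1
Read '1': q1 → q0
Read '1': q0 → q1
Read '0': q1 → q2
Read '1': q2 → q2
Read '0': q2 → q1
Final state q1 is not accepting, so the string is rejected.

Final answer: No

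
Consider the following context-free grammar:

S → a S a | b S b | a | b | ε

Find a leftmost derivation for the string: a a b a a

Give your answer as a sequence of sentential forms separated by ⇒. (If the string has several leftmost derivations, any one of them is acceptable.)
Start with S.
Step 1: the leftmost non-terminal is S; apply S → a S a:  a S a
Step 2: the leftmost non-terminal is S; apply S → a S a:  a a S a a
Step 3: the leftmost non-terminal is S; apply S → b:  a a b a a

Final answer: S ⇒ a S a ⇒ a a S a a ⇒ a a b a a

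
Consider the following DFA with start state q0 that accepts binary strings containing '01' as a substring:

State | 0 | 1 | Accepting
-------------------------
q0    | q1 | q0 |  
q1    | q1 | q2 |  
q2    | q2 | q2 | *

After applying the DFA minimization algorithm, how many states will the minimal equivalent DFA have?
All 3 states are reachable from q0, so none can be removed as unreachable.
Table-filling: first mark every (accepting, non-accepting) pair as distinguishable (accepting: {q2}; non-accepting: {q0, q1}).
Round 1: (q0, q1) on '1' go to q0 and q2, already distinguishable → mark.
Every pair of states is distinguishable, so the DFA is already minimal.
Equivalence classes: {q0}, {q1}, {q2} → 3 states.

Final answer: 3 states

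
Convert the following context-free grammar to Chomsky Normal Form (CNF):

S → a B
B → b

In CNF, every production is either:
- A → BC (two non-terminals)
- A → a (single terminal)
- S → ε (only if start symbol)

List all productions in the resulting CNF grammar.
The grammar has no ε-productions or unit productions to eliminate.
S → a B has terminal a in a right-hand side of length ≥ 2: introduce T_a → a and use T_a in place of a.
B → b is already in CNF (single terminal) – keep it.
S → a B becomes S → T_a B.
Resulting CNF grammar (3 productions): T_a → a; B → b; S → T_a B

Final answer: T_a → a; B → b; S → T_a B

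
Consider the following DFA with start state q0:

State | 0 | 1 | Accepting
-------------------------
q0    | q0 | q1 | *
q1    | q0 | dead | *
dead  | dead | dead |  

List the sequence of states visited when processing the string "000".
q0 → q0 → q0 → q0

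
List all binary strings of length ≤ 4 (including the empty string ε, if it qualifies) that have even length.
Checking every binary string of length 0 to 4:
  Length 0: accepted: ε | rejected: (none)
  Length 1: accepted: (none) | rejected: 0, 1
  Length 2: accepted: 00, 01, 10, 11 | rejected: (none)
  Length 3: accepted: (none) | rejected: 000, 001, 010, 011, 100, 101, 110, 111
  Length 4: accepted: 0000, 0001, 0010, 0011, 0100, 0101, 0110, 0111, 1000, 1001, 1010, 1011, 1100, 1101, 1110, 1111 | rejected: (none)
Total: 21 string(s).

Final answer: ε, 00, 01, 10, 11, 0000, 0001, 0010, 0011, 0100, 0101, 0110, 0111, 1000, 1001, 1010, 1011, 1100, 1101, 1110, 1111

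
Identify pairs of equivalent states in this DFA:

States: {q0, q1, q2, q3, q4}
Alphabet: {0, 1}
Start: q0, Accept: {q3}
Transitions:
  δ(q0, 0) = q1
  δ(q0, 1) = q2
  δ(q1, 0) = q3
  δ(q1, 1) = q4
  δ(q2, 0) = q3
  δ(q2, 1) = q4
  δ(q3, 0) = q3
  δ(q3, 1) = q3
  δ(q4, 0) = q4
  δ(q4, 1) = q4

Using the table-filling algorithm:
Round 0 – mark pairs where exactly one state is accepting: (q0,q3), (q1,q3), (q2,q3), (q3,q4)
Round 1 – newly marked: (q0,q1) [on 0: q1 vs q3, already marked]; (q0,q2) [on 0: q1 vs q3, already marked]; (q1,q4) [on 0: q3 vs q4, already marked]; (q2,q4) [on 0: q3 vs q4, already marked]
Round 2 – newly marked: (q0,q4) [on 0: q1 vs q4, already marked]
No further pairs can be marked.
(q1, q2) unmarked: δ(q1,0)=q3, δ(q2,0)=q3; δ(q1,1)=q4, δ(q2,1)=q4 → equivalent
Equivalent pairs: (q1, q2)

Final answer: Equivalent pairs: (q1, q2)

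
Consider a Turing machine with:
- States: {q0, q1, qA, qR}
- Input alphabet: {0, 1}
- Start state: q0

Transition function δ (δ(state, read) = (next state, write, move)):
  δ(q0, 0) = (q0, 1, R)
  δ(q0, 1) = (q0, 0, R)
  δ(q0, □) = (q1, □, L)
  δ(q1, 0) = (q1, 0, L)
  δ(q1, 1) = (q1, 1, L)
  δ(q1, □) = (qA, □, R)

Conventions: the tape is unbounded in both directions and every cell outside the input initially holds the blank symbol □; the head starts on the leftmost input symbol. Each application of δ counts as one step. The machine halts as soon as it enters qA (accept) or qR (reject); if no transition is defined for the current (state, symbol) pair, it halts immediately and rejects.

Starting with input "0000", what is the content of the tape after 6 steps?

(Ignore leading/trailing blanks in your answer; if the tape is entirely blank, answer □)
Step 0: [q0]0000 (head at position 0)
Step 1: δ(q0, 0) = (q0, 1, R)  ⊢  1[q0]000 (head at position 1)
Step 2: δ(q0, 0) = (q0, 1, R)  ⊢  11[q0]00 (head at position 2)
Step 3: δ(q0, 0) = (q0, 1, R)  ⊢  111[q0]0 (head at position 3)
Step 4: δ(q0, 0) = (q0, 1, R)  ⊢  1111[q0]□ (head at position 4)
Step 5: δ(q0, □) = (q1, □, L)  ⊢  111[q1]1□ (head at position 3)
Step 6: δ(q1, 1) = (q1, 1, L)  ⊢  11[q1]11□ (head at position 2)
Tape after 6 steps (ignoring surrounding blanks): 1111

Final answer: Tape: 1111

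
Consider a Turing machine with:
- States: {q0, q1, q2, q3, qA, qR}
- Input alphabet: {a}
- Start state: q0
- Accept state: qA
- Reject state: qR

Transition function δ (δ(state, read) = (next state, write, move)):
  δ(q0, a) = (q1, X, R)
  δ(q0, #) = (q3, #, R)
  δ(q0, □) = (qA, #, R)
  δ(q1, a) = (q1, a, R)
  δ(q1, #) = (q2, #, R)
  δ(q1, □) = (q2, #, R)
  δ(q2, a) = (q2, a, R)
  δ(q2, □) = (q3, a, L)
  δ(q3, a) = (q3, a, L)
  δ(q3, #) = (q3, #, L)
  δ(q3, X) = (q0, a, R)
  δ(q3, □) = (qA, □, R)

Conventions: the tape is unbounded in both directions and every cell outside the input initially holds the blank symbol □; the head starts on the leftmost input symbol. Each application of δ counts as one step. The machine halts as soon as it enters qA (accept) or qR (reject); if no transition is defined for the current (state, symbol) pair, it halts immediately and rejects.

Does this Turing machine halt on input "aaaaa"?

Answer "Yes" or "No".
Trace (configuration after each step, as tape_left[state]tape_right with head position):
Step 0: [q0]aaaaa (head at position 0)
Step 1: X[q1]aaaa (head 1)
Step 2: Xa[q1]aaa (head 2)
Step 3: Xaa[q1]aa (head 3)
Step 4: Xaaa[q1]a (head 4)
Step 5: Xaaaa[q1]□ (head 5)
Step 6: Xaaaa#[q2]□ (head 6)
Step 7: Xaaaa[q3]#a (head 5)
Step 8: Xaaa[q3]a#a (head 4)
Step 9: Xaa[q3]aa#a (head 3)
Step 10: Xa[q3]aaa#a (head 2)
Step 11: X[q3]aaaa#a (head 1)
Step 12: [q3]Xaaaa#a (head 0)
Step 13: a[q0]aaaa#a (head 1)
Step 14: aX[q1]aaa#a (head 2)
Step 15: aXa[q1]aa#a (head 3)
Step 16: aXaa[q1]a#a (head 4)
Step 17: aXaaa[q1]#a (head 5)
Step 18: aXaaa#[q2]a (head 6)
Step 19: aXaaa#a[q2]□ (head 7)
Step 20: aXaaa#[q3]aa (head 6)
Step 21: aXaaa[q3]#aa (head 5)
Step 22: aXaa[q3]a#aa (head 4)
Step 23: aXa[q3]aa#aa (head 3)
Step 24: aX[q3]aaa#aa (head 2)
Step 25: a[q3]Xaaa#aa (head 1)
Step 26: aa[q0]aaa#aa (head 2)
Step 27: aaX[q1]aa#aa (head 3)
Step 28: aaXa[q1]a#aa (head 4)
Step 29: aaXaa[q1]#aa (head 5)
Step 30: aaXaa#[q2]aa (head 6)
Step 31: aaXaa#a[q2]a (head 7)
Step 32: aaXaa#aa[q2]□ (head 8)
Step 33: aaXaa#a[q3]aa (head 7)
Step 34: aaXaa#[q3]aaa (head 6)
Step 35: aaXaa[q3]#aaa (head 5)
Step 36: aaXa[q3]a#aaa (head 4)
Step 37: aaX[q3]aa#aaa (head 3)
Step 38: aa[q3]Xaa#aaa (head 2)
Step 39: aaa[q0]aa#aaa (head 3)
Step 40: aaaX[q1]a#aaa (head 4)
Step 41: aaaXa[q1]#aaa (head 5)
Step 42: aaaXa#[q2]aaa (head 6)
Step 43: aaaXa#a[q2]aa (head 7)
Step 44: aaaXa#aa[q2]a (head 8)
Step 45: aaaXa#aaa[q2]□ (head 9)
Step 46: aaaXa#aa[q3]aa (head 8)
Step 47: aaaXa#a[q3]aaa (head 7)
Step 48: aaaXa#[q3]aaaa (head 6)
Step 49: aaaXa[q3]#aaaa (head 5)
Step 50: aaaX[q3]a#aaaa (head 4)
Step 51: aaa[q3]Xa#aaaa (head 3)
Step 52: aaaa[q0]a#aaaa (head 4)
Step 53: aaaaX[q1]#aaaa (head 5)
Step 54: aaaaX#[q2]aaaa (head 6)
Step 55: aaaaX#a[q2]aaa (head 7)
Step 56: aaaaX#aa[q2]aa (head 8)
Step 57: aaaaX#aaa[q2]a (head 9)
Step 58: aaaaX#aaaa[q2]□ (head 10)
Step 59: aaaaX#aaa[q3]aa (head 9)
Step 60: aaaaX#aa[q3]aaa (head 8)
Step 61: aaaaX#a[q3]aaaa (head 7)
Step 62: aaaaX#[q3]aaaaa (head 6)
Step 63: aaaaX[q3]#aaaaa (head 5)
Step 64: aaaa[q3]X#aaaaa (head 4)
Step 65: aaaaa[q0]#aaaaa (head 5)
Step 66: aaaaa#[q3]aaaaa (head 6)
Step 67: aaaaa[q3]#aaaaa (head 5)
Step 68: aaaa[q3]a#aaaaa (head 4)
Step 69: aaa[q3]aa#aaaaa (head 3)
Step 70: aa[q3]aaa#aaaaa (head 2)
Step 71: a[q3]aaaa#aaaaa (head 1)
Step 72: [q3]aaaaa#aaaaa (head 0)
Step 73: [q3]□aaaaa#aaaaa (head -1)
Step 74: □[qA]aaaaa#aaaaa (head 0)
The machine is in qA, so it halts and accepts.
It halts after 74 steps.

Final answer: Yes - halts after 74 steps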